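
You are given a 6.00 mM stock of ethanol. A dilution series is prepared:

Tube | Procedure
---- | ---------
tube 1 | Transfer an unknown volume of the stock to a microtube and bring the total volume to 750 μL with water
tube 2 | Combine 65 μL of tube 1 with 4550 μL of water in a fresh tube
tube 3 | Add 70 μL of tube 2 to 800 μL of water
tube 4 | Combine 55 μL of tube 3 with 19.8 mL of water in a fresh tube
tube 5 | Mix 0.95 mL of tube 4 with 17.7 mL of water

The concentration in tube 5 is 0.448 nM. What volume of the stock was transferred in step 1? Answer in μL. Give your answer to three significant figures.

Step 1: v brought to 750 μL → factor = 750 μL/v
Step 2: 65 μL + 4550 μL = 4615 μL total → factor 4615/65 = 71
Step 3: 70 μL + 800 μL = 870 μL total → factor 870/70 = 12.429
Step 4: 55 μL + 19.8 mL = 19855 μL total → factor 19855/55 = 361
Step 5: 0.95 mL + 17.7 mL = 18.65 mL total → factor 18.65/0.95 = 19.632
Product of known-step factors = 6.2538 × 10^6
Overall factor = 6.00 mM / (0.448 nM) = 1.3393 × 10^7
Step-1 factor = 1.3393 × 10^7 / 6.2538 × 10^6 = 2.1416
v = 750 μL / 2.1416 = 350 μL

350 μL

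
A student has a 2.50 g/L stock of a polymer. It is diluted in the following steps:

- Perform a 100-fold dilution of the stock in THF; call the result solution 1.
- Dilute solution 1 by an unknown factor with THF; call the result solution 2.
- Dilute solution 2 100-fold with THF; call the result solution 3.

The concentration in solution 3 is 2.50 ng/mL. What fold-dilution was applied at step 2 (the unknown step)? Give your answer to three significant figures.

100-fold

Step 1: 100-fold → factor 100
Step 2: unknown factor x
Step 3: 100-fold → factor 100
Product of known-step factors = 10000
Overall factor = 2.50 g/L / (2.50 ng/mL) = 1 × 10^6
x = 1 × 10^6 / 10000 = 100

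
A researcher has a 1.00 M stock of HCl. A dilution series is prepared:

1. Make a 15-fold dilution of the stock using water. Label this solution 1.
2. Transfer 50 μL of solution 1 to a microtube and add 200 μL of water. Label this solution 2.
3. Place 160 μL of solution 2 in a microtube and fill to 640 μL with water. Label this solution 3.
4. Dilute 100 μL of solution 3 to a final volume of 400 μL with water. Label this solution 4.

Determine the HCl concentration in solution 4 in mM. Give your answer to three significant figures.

0.833 mM

Step 1: 15-fold → factor 15
Step 2: 50 μL + 200 μL = 250 μL total → factor 250/50 = 5
Step 3: 160 μL brought to 640 μL → factor 640/160 = 4
Step 4: 100 μL brought to 400 μL → factor 400/100 = 4
Overall dilution factor = 15 × 5 × 4 × 4 = 1200
Final = 1.00 M / 1200 = 0.0008333 M = 0.833 mM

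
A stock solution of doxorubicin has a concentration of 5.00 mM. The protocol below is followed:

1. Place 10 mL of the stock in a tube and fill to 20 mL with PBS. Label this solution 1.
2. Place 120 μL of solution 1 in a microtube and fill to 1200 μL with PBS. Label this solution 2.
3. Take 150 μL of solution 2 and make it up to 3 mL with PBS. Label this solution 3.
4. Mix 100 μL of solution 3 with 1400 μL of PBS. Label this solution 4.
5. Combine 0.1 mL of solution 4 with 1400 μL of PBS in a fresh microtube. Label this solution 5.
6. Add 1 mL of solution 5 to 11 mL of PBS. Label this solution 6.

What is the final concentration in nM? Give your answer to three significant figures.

Step 1: 10 mL brought to 20 mL → factor 20/10 = 2
Step 2: 120 μL brought to 1200 μL → factor 1200/120 = 10
Step 3: 150 μL brought to 3 mL → factor 3000/150 = 20
Step 4: 100 μL + 1400 μL = 1500 μL total → factor 1500/100 = 15
Step 5: 0.1 mL + 1400 μL = 1.5 mL total → factor 1.5/0.1 = 15
Step 6: 1 mL + 11 mL = 12 mL total → factor 12/1 = 12
Overall dilution factor = 2 × 10 × 20 × 15 × 15 × 12 = 1.08 × 10^6
Final = 5.00 mM / 1.08 × 10^6 = 4.630 × 10^-6 mM = 4.63 nM

4.63 nM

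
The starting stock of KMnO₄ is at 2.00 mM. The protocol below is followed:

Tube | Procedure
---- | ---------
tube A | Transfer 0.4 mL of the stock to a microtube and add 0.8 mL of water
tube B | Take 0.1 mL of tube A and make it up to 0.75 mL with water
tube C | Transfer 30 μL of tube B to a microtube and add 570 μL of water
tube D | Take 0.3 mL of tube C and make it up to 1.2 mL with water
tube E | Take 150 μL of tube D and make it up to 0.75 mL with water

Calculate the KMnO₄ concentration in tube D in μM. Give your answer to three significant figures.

Step 1: 0.4 mL + 0.8 mL = 1.2 mL total → factor 1.2/0.4 = 3
Step 2: 0.1 mL brought to 0.75 mL → factor 0.75/0.1 = 7.5
Step 3: 30 μL + 570 μL = 600 μL total → factor 600/30 = 20
Step 4: 0.3 mL brought to 1.2 mL → factor 1.2/0.3 = 4
Dilution factor through tube D = 3 × 7.5 × 20 × 4 = 1800
[tube D] = 2.00 mM / 1800 = 0.001111 mM = 1.11 μM

1.11 μM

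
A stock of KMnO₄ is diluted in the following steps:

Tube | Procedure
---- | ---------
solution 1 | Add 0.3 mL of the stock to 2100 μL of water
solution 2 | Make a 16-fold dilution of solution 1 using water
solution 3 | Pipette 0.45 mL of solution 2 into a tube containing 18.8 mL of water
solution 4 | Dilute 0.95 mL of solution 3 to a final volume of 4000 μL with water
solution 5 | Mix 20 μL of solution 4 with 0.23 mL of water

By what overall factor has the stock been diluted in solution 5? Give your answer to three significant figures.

Step 1: 0.3 mL + 2100 μL = 2.4 mL total → factor 2.4/0.3 = 8
Step 2: 16-fold → factor 16
Step 3: 0.45 mL + 18.8 mL = 19.25 mL total → factor 19.25/0.45 = 42.778
Step 4: 0.95 mL brought to 4000 μL → factor 4/0.95 = 4.2105
Step 5: 20 μL + 0.23 mL = 250 μL total → factor 250/20 = 12.5
Overall dilution factor = 8 × 16 × 42.778 × 4.2105 × 12.5 = 2.8819 × 10^5

2.88 × 10^5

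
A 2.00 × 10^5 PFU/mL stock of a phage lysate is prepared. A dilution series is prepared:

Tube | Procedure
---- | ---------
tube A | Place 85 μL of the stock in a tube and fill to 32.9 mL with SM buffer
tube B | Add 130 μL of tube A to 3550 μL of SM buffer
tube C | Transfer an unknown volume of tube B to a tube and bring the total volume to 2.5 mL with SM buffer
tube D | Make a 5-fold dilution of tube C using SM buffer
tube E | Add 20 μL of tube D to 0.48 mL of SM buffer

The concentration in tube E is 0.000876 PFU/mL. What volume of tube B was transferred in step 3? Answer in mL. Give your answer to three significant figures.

Step 1: 85 μL brought to 32.9 mL → factor 32900/85 = 387.06
Step 2: 130 μL + 3550 μL = 3680 μL total → factor 3680/130 = 28.308
Step 3: v brought to 2.5 mL → factor = 2.5 mL/v
Step 4: 5-fold → factor 5
Step 5: 20 μL + 0.48 mL = 500 μL total → factor 500/20 = 25
Product of known-step factors = 1.3696 × 10^6
Overall factor = 2.00 × 10^5 PFU/mL / (0.000876 PFU/mL) = 2.2831 × 10^8
Step-3 factor = 2.2831 × 10^8 / 1.3696 × 10^6 = 166.7
v = 2.5 mL / 166.7 = 0.0150 mL

0.0150 mL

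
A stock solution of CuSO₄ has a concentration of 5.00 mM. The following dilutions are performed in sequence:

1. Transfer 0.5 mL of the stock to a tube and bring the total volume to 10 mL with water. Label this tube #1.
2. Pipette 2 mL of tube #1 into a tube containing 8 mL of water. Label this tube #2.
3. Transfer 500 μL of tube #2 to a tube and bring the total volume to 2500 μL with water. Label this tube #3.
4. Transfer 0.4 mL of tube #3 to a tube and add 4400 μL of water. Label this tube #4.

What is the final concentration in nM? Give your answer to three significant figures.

Step 1: 0.5 mL brought to 10 mL → factor 10/0.5 = 20
Step 2: 2 mL + 8 mL = 10 mL total → factor 10/2 = 5
Step 3: 500 μL brought to 2500 μL → factor 2500/500 = 5
Step 4: 0.4 mL + 4400 μL = 4.8 mL total → factor 4.8/0.4 = 12
Overall dilution factor = 20 × 5 × 5 × 12 = 6000
Final = 5.00 mM / 6000 = 0.0008333 mM = 833 nM

833 nM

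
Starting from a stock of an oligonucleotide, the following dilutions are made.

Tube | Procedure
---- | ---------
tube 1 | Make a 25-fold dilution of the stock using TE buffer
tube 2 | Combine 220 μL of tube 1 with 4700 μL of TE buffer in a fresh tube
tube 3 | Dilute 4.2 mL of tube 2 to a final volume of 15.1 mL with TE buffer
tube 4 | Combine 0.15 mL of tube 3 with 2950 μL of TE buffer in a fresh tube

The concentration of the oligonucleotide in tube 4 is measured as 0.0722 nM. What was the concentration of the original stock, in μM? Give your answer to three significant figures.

Step 1: 25-fold → factor 25
Step 2: 220 μL + 4700 μL = 4920 μL total → factor 4920/220 = 22.364
Step 3: 4.2 mL brought to 15.1 mL → factor 15.1/4.2 = 3.5952
Step 4: 0.15 mL + 2950 μL = 3.1 mL total → factor 3.1/0.15 = 20.667
Overall dilution factor = 25 × 22.364 × 3.5952 × 20.667 = 41541
Stock = 0.0722 nM × 41541 = 2999 nM = 3.00 μM

3.00 μM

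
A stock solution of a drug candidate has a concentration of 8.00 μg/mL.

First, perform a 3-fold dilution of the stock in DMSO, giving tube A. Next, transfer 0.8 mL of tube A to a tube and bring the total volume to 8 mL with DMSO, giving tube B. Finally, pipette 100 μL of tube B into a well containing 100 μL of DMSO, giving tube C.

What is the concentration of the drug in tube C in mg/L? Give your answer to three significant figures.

Step 1: 3-fold → factor 3
Step 2: 0.8 mL brought to 8 mL → factor 8/0.8 = 10
Step 3: 100 μL + 100 μL = 200 μL total → factor 200/100 = 2
Overall dilution factor = 3 × 10 × 2 = 60
Final = 8.00 μg/mL / 60 = 0.1333 μg/mL = 0.133 mg/L

0.133 mg/L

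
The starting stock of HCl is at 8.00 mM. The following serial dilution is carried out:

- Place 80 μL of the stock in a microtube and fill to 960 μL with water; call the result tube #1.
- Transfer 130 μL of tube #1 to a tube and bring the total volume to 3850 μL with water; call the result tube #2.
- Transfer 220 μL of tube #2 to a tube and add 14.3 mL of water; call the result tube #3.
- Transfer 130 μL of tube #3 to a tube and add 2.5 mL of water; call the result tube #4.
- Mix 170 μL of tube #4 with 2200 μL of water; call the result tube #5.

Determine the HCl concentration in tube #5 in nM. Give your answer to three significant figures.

Step 1: 80 μL brought to 960 μL → factor 960/80 = 12
Step 2: 130 μL brought to 3850 μL → factor 3850/130 = 29.615
Step 3: 220 μL + 14.3 mL = 14520 μL total → factor 14520/220 = 66
Step 4: 130 μL + 2.5 mL = 2630 μL total → factor 2630/130 = 20.231
Step 5: 170 μL + 2200 μL = 2370 μL total → factor 2370/170 = 13.941
Overall dilution factor = 12 × 29.615 × 66 × 20.231 × 13.941 = 6.6154 × 10^6
Final = 8.00 mM / 6.6154 × 10^6 = 1.209 × 10^-6 mM = 1.21 nM

1.21 nM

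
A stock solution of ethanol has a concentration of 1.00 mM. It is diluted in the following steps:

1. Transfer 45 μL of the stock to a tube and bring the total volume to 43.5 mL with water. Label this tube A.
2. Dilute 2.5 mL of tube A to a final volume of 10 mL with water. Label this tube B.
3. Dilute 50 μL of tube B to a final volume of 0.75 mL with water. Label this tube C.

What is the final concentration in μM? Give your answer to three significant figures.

0.0172 μM

Step 1: 45 μL brought to 43.5 mL → factor 43500/45 = 966.67
Step 2: 2.5 mL brought to 10 mL → factor 10/2.5 = 4
Step 3: 50 μL brought to 0.75 mL → factor 750/50 = 15
Overall dilution factor = 966.67 × 4 × 15 = 58000
Final = 1.00 mM / 58000 = 1.724 × 10^-5 mM = 0.0172 μM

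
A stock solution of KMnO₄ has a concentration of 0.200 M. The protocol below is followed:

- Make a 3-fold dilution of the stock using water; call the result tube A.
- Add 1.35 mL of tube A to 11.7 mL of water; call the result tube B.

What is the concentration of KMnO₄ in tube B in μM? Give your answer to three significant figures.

Step 1: 3-fold → factor 3
Step 2: 1.35 mL + 11.7 mL = 13.05 mL total → factor 13.05/1.35 = 9.6667
Overall dilution factor = 3 × 9.6667 = 29
Final = 0.200 M / 29 = 0.006897 M = 6.90 × 10^3 μM

6.90 × 10^3 μM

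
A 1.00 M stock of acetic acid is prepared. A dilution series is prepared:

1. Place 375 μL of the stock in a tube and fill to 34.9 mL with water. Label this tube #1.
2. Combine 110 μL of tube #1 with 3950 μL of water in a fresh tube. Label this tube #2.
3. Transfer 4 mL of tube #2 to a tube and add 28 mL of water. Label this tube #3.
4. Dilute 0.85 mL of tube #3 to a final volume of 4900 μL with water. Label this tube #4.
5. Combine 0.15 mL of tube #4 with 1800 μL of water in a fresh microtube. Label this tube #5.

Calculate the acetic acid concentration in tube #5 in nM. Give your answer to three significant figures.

486 nM

Step 1: 375 μL brought to 34.9 mL → factor 34900/375 = 93.067
Step 2: 110 μL + 3950 μL = 4060 μL total → factor 4060/110 = 36.909
Step 3: 4 mL + 28 mL = 32 mL total → factor 32/4 = 8
Step 4: 0.85 mL brought to 4900 μL → factor 4.9/0.85 = 5.7647
Step 5: 0.15 mL + 1800 μL = 1.95 mL total → factor 1.95/0.15 = 13
Dilution factor through tube #5 = 93.067 × 36.909 × 8 × 5.7647 × 13 = 2.0594 × 10^6
[tube #5] = 1.00 M / 2.0594 × 10^6 = 4.856 × 10^-7 M = 486 nM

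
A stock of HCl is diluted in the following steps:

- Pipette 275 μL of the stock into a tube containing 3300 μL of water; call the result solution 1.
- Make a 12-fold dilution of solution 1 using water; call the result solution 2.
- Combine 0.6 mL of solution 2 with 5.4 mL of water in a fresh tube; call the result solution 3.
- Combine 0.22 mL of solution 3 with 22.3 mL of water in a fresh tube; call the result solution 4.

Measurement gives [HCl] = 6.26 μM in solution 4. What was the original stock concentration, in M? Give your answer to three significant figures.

Step 1: 275 μL + 3300 μL = 3575 μL total → factor 3575/275 = 13
Step 2: 12-fold → factor 12
Step 3: 0.6 mL + 5.4 mL = 6 mL total → factor 6/0.6 = 10
Step 4: 0.22 mL + 22.3 mL = 22.52 mL total → factor 22.52/0.22 = 102.36
Overall dilution factor = 13 × 12 × 10 × 102.36 = 1.5969 × 10^5
Stock = 6.26 μM × 1.5969 × 10^5 = 9.996 × 10^5 μM = 1.00 M

1.00 M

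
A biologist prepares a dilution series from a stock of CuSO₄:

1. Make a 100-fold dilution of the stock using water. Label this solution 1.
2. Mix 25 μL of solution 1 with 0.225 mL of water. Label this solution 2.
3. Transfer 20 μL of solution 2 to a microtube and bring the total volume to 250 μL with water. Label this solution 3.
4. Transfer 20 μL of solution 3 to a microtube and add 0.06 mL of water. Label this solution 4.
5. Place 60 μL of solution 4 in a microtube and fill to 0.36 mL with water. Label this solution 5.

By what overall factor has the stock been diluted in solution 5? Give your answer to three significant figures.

Step 1: 100-fold → factor 100
Step 2: 25 μL + 0.225 mL = 250 μL total → factor 250/25 = 10
Step 3: 20 μL brought to 250 μL → factor 250/20 = 12.5
Step 4: 20 μL + 0.06 mL = 80 μL total → factor 80/20 = 4
Step 5: 60 μL brought to 0.36 mL → factor 360/60 = 6
Overall dilution factor = 100 × 10 × 12.5 × 4 × 6 = 3 × 10^5

3.00 × 10^5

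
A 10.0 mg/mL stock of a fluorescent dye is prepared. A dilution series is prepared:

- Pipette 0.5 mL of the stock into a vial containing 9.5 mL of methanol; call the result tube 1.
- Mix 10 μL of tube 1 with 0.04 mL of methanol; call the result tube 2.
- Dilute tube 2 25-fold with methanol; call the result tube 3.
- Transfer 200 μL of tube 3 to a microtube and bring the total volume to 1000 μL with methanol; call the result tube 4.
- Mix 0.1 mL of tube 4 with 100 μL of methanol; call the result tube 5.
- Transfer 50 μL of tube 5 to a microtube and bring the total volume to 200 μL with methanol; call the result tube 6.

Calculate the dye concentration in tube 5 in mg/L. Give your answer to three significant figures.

Step 1: 0.5 mL + 9.5 mL = 10 mL total → factor 10/0.5 = 20
Step 2: 10 μL + 0.04 mL = 50 μL total → factor 50/10 = 5
Step 3: 25-fold → factor 25
Step 4: 200 μL brought to 1000 μL → factor 1000/200 = 5
Step 5: 0.1 mL + 100 μL = 0.2 mL total → factor 0.2/0.1 = 2
Dilution factor through tube 5 = 20 × 5 × 25 × 5 × 2 = 25000
[tube 5] = 10.0 mg/mL / 25000 = 0.0004000 mg/mL = 0.400 mg/L

0.400 mg/L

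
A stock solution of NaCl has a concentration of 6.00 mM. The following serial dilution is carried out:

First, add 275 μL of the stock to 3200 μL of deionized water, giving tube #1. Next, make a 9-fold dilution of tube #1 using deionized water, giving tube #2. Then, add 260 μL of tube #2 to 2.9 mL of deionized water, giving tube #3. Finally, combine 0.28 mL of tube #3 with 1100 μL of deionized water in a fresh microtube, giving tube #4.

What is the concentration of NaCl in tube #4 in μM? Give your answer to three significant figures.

Step 1: 275 μL + 3200 μL = 3475 μL total → factor 3475/275 = 12.636
Step 2: 9-fold → factor 9
Step 3: 260 μL + 2.9 mL = 3160 μL total → factor 3160/260 = 12.154
Step 4: 0.28 mL + 1100 μL = 1.38 mL total → factor 1.38/0.28 = 4.9286
Overall dilution factor = 12.636 × 9 × 12.154 × 4.9286 = 6812.4
Final = 6.00 mM / 6812.4 = 0.0008807 mM = 0.881 μM

0.881 μM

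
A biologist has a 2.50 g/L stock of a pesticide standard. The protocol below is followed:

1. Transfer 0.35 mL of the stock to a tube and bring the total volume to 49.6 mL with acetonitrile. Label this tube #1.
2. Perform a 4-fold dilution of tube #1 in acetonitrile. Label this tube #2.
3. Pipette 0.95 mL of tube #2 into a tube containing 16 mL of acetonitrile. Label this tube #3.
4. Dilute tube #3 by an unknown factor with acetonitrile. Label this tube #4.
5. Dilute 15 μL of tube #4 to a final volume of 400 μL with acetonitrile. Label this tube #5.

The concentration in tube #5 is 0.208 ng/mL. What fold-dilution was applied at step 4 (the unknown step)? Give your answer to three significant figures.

44.6-fold

Step 1: 0.35 mL brought to 49.6 mL → factor 49.6/0.35 = 141.71
Step 2: 4-fold → factor 4
Step 3: 0.95 mL + 16 mL = 16.95 mL total → factor 16.95/0.95 = 17.842
Step 4: unknown factor x
Step 5: 15 μL brought to 400 μL → factor 400/15 = 26.667
Product of known-step factors = 2.697 × 10^5
Overall factor = 2.50 g/L / (0.208 ng/mL) = 1.2019 × 10^7
x = 1.2019 × 10^7 / 2.697 × 10^5 = 44.6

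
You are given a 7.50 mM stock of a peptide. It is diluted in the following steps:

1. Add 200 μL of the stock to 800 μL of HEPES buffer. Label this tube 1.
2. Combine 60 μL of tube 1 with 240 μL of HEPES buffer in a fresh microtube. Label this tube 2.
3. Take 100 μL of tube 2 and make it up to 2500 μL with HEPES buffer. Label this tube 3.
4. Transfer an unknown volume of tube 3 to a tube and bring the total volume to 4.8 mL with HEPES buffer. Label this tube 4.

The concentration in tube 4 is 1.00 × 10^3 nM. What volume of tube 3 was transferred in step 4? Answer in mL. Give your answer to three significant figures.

0.400 mL

Step 1: 200 μL + 800 μL = 1000 μL total → factor 1000/200 = 5
Step 2: 60 μL + 240 μL = 300 μL total → factor 300/60 = 5
Step 3: 100 μL brought to 2500 μL → factor 2500/100 = 25
Step 4: v brought to 4.8 mL → factor = 4.8 mL/v
Product of known-step factors = 625
Overall factor = 7.50 mM / (1.00 × 10^3 nM) = 7500
Step-4 factor = 7500 / 625 = 12
v = 4.8 mL / 12 = 0.400 mL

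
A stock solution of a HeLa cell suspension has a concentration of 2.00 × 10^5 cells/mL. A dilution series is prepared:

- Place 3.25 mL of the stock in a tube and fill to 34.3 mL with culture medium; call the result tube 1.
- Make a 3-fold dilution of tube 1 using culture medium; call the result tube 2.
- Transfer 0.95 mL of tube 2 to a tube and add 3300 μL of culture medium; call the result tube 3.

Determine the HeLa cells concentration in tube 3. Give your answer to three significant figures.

1.41 × 10^3 cells/mL

Step 1: 3.25 mL brought to 34.3 mL → factor 34.3/3.25 = 10.554
Step 2: 3-fold → factor 3
Step 3: 0.95 mL + 3300 μL = 4.25 mL total → factor 4.25/0.95 = 4.4737
Overall dilution factor = 10.554 × 3 × 4.4737 = 141.64
Final = 2.00 × 10^5 cells/mL / 141.64 = 1.41 × 10^3 cells/mL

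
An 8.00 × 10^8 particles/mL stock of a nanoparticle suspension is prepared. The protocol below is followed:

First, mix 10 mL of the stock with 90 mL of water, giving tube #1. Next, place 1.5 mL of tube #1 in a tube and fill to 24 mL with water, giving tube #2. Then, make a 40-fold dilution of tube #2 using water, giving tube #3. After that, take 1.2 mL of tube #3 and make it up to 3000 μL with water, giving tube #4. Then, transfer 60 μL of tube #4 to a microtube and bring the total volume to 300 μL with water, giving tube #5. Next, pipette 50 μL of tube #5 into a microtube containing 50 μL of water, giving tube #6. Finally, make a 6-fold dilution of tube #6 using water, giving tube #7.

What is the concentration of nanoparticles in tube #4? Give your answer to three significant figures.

Step 1: 10 mL + 90 mL = 100 mL total → factor 100/10 = 10
Step 2: 1.5 mL brought to 24 mL → factor 24/1.5 = 16
Step 3: 40-fold → factor 40
Step 4: 1.2 mL brought to 3000 μL → factor 3/1.2 = 2.5
Dilution factor through tube #4 = 10 × 16 × 40 × 2.5 = 16000
[tube #4] = 8.00 × 10^8 particles/mL / 16000 = 5.00 × 10^4 particles/mL

5.00 × 10^4 particles/mL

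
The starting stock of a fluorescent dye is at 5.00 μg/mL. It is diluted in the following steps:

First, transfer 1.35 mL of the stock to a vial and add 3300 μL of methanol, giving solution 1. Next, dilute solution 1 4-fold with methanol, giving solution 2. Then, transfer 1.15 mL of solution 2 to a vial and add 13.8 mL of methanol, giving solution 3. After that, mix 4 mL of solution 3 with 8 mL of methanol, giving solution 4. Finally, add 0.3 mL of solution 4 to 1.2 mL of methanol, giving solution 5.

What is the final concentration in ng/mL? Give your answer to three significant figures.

Step 1: 1.35 mL + 3300 μL = 4.65 mL total → factor 4.65/1.35 = 3.4444
Step 2: 4-fold → factor 4
Step 3: 1.15 mL + 13.8 mL = 14.95 mL total → factor 14.95/1.15 = 13
Step 4: 4 mL + 8 mL = 12 mL total → factor 12/4 = 3
Step 5: 0.3 mL + 1.2 mL = 1.5 mL total → factor 1.5/0.3 = 5
Overall dilution factor = 3.4444 × 4 × 13 × 3 × 5 = 2686.7
Final = 5.00 μg/mL / 2686.7 = 0.001861 μg/mL = 1.86 ng/mL

1.86 ng/mL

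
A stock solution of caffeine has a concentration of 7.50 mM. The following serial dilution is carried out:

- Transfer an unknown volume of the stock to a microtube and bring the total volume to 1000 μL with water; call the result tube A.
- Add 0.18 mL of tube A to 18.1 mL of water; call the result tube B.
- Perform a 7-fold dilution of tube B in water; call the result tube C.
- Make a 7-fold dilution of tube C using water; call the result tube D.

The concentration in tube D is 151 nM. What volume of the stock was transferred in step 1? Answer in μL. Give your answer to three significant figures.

100 μL

Step 1: v brought to 1000 μL → factor = 1000 μL/v
Step 2: 0.18 mL + 18.1 mL = 18.28 mL total → factor 18.28/0.18 = 101.56
Step 3: 7-fold → factor 7
Step 4: 7-fold → factor 7
Product of known-step factors = 4976.2
Overall factor = 7.50 mM / (151 nM) = 49669
Step-1 factor = 49669 / 4976.2 = 9.9812
v = 1000 μL / 9.9812 = 100 μL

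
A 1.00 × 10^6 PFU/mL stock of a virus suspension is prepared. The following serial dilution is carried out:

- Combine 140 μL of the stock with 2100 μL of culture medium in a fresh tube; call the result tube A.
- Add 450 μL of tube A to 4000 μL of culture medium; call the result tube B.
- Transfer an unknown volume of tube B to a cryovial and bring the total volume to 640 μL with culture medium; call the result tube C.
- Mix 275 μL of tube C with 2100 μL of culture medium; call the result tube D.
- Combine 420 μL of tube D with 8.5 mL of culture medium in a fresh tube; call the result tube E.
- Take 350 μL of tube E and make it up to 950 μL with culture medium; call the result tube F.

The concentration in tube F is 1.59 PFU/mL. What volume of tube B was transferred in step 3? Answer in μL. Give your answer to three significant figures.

Step 1: 140 μL + 2100 μL = 2240 μL total → factor 2240/140 = 16
Step 2: 450 μL + 4000 μL = 4450 μL total → factor 4450/450 = 9.8889
Step 3: v brought to 640 μL → factor = 640 μL/v
Step 4: 275 μL + 2100 μL = 2375 μL total → factor 2375/275 = 8.6364
Step 5: 420 μL + 8.5 mL = 8920 μL total → factor 8920/420 = 21.238
Step 6: 350 μL brought to 950 μL → factor 950/350 = 2.7143
Product of known-step factors = 78772
Overall factor = 1.00 × 10^6 PFU/mL / (1.59 PFU/mL) = 6.2893 × 10^5
Step-3 factor = 6.2893 × 10^5 / 78772 = 7.9842
v = 640 μL / 7.9842 = 80.2 μL

80.2 μL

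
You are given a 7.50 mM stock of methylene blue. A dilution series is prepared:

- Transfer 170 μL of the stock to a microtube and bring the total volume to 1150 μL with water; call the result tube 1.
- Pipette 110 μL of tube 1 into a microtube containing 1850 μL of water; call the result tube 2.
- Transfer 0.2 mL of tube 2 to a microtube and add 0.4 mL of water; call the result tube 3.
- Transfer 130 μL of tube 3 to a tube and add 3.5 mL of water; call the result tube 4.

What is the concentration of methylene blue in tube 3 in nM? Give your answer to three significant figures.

2.07 × 10^4 nM

Step 1: 170 μL brought to 1150 μL → factor 1150/170 = 6.7647
Step 2: 110 μL + 1850 μL = 1960 μL total → factor 1960/110 = 17.818
Step 3: 0.2 mL + 0.4 mL = 0.6 mL total → factor 0.6/0.2 = 3
Dilution factor through tube 3 = 6.7647 × 17.818 × 3 = 361.6
[tube 3] = 7.50 mM / 361.6 = 0.02074 mM = 2.07 × 10^4 nM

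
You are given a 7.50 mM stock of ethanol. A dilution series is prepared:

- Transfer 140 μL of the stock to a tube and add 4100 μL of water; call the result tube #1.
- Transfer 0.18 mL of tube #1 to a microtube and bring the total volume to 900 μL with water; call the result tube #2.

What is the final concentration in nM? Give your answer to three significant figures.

Step 1: 140 μL + 4100 μL = 4240 μL total → factor 4240/140 = 30.286
Step 2: 0.18 mL brought to 900 μL → factor 0.9/0.18 = 5
Overall dilution factor = 30.286 × 5 = 151.43
Final = 7.50 mM / 151.43 = 0.04953 mM = 4.95 × 10^4 nM

4.95 × 10^4 nM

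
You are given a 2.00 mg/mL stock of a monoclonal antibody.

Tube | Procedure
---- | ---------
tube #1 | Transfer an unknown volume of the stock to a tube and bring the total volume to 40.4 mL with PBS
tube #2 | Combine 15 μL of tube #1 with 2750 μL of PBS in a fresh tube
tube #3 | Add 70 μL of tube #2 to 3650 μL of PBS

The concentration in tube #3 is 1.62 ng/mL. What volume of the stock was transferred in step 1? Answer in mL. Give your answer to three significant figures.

0.321 mL

Step 1: v brought to 40.4 mL → factor = 40.4 mL/v
Step 2: 15 μL + 2750 μL = 2765 μL total → factor 2765/15 = 184.33
Step 3: 70 μL + 3650 μL = 3720 μL total → factor 3720/70 = 53.143
Product of known-step factors = 9796
Overall factor = 2.00 mg/mL / (1.62 ng/mL) = 1.2346 × 10^6
Step-1 factor = 1.2346 × 10^6 / 9796 = 126.03
v = 40.4 mL / 126.03 = 0.321 mL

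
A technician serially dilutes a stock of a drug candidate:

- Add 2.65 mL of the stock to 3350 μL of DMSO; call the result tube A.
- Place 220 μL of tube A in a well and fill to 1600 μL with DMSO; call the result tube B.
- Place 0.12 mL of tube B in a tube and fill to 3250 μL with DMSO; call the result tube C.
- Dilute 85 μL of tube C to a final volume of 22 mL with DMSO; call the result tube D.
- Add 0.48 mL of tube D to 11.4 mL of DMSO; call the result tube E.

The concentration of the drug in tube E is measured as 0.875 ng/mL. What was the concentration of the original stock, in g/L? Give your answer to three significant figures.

2.50 g/L

Step 1: 2.65 mL + 3350 μL = 6 mL total → factor 6/2.65 = 2.2642
Step 2: 220 μL brought to 1600 μL → factor 1600/220 = 7.2727
Step 3: 0.12 mL brought to 3250 μL → factor 3.25/0.12 = 27.083
Step 4: 85 μL brought to 22 mL → factor 22000/85 = 258.82
Step 5: 0.48 mL + 11.4 mL = 11.88 mL total → factor 11.88/0.48 = 24.75
Overall dilution factor = 2.2642 × 7.2727 × 27.083 × 258.82 × 24.75 = 2.8568 × 10^6
Stock = 0.875 ng/mL × 2.8568 × 10^6 = 2.500 × 10^6 ng/mL = 2.50 g/L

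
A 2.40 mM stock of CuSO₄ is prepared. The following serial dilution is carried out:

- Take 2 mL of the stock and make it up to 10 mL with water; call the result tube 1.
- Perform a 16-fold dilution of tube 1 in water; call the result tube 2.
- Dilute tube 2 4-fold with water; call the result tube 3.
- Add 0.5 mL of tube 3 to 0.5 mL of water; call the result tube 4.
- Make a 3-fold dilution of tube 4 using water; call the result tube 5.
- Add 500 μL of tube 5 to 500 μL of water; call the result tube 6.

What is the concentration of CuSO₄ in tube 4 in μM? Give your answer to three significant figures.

Step 1: 2 mL brought to 10 mL → factor 10/2 = 5
Step 2: 16-fold → factor 16
Step 3: 4-fold → factor 4
Step 4: 0.5 mL + 0.5 mL = 1 mL total → factor 1/0.5 = 2
Dilution factor through tube 4 = 5 × 16 × 4 × 2 = 640
[tube 4] = 2.40 mM / 640 = 0.003750 mM = 3.75 μM

3.75 μM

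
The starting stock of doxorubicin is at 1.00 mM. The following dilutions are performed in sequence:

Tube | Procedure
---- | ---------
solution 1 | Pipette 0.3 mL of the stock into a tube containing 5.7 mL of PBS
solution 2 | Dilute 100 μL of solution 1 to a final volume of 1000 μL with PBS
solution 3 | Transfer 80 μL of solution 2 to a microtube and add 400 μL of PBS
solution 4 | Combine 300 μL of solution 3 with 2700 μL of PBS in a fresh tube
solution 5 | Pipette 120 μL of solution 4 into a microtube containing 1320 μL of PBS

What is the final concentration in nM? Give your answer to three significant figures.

Step 1: 0.3 mL + 5.7 mL = 6 mL total → factor 6/0.3 = 20
Step 2: 100 μL brought to 1000 μL → factor 1000/100 = 10
Step 3: 80 μL + 400 μL = 480 μL total → factor 480/80 = 6
Step 4: 300 μL + 2700 μL = 3000 μL total → factor 3000/300 = 10
Step 5: 120 μL + 1320 μL = 1440 μL total → factor 1440/120 = 12
Overall dilution factor = 20 × 10 × 6 × 10 × 12 = 1.44 × 10^5
Final = 1.00 mM / 1.44 × 10^5 = 6.944 × 10^-6 mM = 6.94 nM

6.94 nM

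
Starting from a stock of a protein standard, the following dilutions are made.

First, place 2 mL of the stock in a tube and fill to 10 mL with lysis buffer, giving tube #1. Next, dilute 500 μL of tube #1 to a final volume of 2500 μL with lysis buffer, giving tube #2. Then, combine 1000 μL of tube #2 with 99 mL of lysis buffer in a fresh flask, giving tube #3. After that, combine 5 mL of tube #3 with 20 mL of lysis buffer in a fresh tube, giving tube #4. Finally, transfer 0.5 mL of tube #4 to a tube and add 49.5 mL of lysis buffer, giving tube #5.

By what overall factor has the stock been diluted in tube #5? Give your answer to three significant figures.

Step 1: 2 mL brought to 10 mL → factor 10/2 = 5
Step 2: 500 μL brought to 2500 μL → factor 2500/500 = 5
Step 3: 1000 μL + 99 mL = 1 × 10^5 μL total → factor 1 × 10^5/1000 = 100
Step 4: 5 mL + 20 mL = 25 mL total → factor 25/5 = 5
Step 5: 0.5 mL + 49.5 mL = 50 mL total → factor 50/0.5 = 100
Overall dilution factor = 5 × 5 × 100 × 5 × 100 = 1.25 × 10^6

1.25 × 10^6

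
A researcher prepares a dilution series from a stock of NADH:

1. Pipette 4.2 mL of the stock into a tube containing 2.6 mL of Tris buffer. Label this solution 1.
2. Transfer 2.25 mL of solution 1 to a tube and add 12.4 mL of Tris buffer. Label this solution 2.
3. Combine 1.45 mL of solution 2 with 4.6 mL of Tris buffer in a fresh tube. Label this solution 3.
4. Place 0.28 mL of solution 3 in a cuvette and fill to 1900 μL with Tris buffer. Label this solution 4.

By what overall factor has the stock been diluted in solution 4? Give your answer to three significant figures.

298

Step 1: 4.2 mL + 2.6 mL = 6.8 mL total → factor 6.8/4.2 = 1.619
Step 2: 2.25 mL + 12.4 mL = 14.65 mL total → factor 14.65/2.25 = 6.5111
Step 3: 1.45 mL + 4.6 mL = 6.05 mL total → factor 6.05/1.45 = 4.1724
Step 4: 0.28 mL brought to 1900 μL → factor 1.9/0.28 = 6.7857
Overall dilution factor = 1.619 × 6.5111 × 4.1724 × 6.7857 = 298.47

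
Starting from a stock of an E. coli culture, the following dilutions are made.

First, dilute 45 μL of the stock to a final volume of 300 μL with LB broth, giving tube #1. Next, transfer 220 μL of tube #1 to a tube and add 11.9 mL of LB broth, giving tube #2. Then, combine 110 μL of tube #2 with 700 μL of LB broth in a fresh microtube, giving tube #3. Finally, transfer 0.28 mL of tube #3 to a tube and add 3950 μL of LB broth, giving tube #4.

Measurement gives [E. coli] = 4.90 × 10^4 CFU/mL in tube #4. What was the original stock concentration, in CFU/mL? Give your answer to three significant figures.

2.00 × 10^9 CFU/mL

Step 1: 45 μL brought to 300 μL → factor 300/45 = 6.6667
Step 2: 220 μL + 11.9 mL = 12120 μL total → factor 12120/220 = 55.091
Step 3: 110 μL + 700 μL = 810 μL total → factor 810/110 = 7.3636
Step 4: 0.28 mL + 3950 μL = 4.23 mL total → factor 4.23/0.28 = 15.107
Overall dilution factor = 6.6667 × 55.091 × 7.3636 × 15.107 = 40857
Stock = 4.90 × 10^4 CFU/mL × 40857 = 2.00 × 10^9 CFU/mL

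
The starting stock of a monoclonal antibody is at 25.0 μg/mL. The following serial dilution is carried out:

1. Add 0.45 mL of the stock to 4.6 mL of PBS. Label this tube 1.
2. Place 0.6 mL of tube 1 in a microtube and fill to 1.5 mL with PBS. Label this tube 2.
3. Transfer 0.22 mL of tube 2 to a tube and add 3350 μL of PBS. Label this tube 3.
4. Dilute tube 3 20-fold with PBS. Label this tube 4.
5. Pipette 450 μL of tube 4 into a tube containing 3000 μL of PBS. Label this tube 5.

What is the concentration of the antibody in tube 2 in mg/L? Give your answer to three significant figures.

Step 1: 0.45 mL + 4.6 mL = 5.05 mL total → factor 5.05/0.45 = 11.222
Step 2: 0.6 mL brought to 1.5 mL → factor 1.5/0.6 = 2.5
Dilution factor through tube 2 = 11.222 × 2.5 = 28.056
[tube 2] = 25.0 μg/mL / 28.056 = 0.8911 μg/mL = 0.891 mg/L

0.891 mg/L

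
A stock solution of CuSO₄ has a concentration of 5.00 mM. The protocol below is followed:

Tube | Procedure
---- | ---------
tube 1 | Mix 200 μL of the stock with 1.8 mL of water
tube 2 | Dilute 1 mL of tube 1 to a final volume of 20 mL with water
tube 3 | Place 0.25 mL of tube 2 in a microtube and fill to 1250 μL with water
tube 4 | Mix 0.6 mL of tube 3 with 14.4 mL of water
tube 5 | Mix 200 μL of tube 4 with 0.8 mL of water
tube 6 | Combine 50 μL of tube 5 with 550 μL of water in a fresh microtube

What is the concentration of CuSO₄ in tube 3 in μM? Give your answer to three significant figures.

Step 1: 200 μL + 1.8 mL = 2000 μL total → factor 2000/200 = 10
Step 2: 1 mL brought to 20 mL → factor 20/1 = 20
Step 3: 0.25 mL brought to 1250 μL → factor 1.25/0.25 = 5
Dilution factor through tube 3 = 10 × 20 × 5 = 1000
[tube 3] = 5.00 mM / 1000 = 0.005000 mM = 5.00 μM

5.00 μM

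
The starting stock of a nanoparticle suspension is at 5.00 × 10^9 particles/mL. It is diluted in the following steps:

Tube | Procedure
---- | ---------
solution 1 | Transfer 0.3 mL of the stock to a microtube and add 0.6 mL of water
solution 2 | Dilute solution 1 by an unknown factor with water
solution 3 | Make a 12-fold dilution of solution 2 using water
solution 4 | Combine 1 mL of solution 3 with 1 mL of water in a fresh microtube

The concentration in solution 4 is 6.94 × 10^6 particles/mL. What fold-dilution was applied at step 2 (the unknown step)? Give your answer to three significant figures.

10.0-fold

Step 1: 0.3 mL + 0.6 mL = 0.9 mL total → factor 0.9/0.3 = 3
Step 2: unknown factor x
Step 3: 12-fold → factor 12
Step 4: 1 mL + 1 mL = 2 mL total → factor 2/1 = 2
Product of known-step factors = 72
Overall factor = 5.00 × 10^9 particles/mL / (6.94 × 10^6 particles/mL) = 720.46
x = 720.46 / 72 = 10.0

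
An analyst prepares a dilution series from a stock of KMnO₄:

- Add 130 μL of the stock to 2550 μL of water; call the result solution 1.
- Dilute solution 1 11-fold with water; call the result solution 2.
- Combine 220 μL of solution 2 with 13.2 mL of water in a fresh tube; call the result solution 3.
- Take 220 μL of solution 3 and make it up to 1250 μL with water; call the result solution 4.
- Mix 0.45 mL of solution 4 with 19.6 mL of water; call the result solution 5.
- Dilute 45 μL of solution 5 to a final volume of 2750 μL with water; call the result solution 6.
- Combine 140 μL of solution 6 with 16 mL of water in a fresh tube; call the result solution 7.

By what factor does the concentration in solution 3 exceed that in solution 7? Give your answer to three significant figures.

Step 1: 130 μL + 2550 μL = 2680 μL total → factor 2680/130 = 20.615
Step 2: 11-fold → factor 11
Step 3: 220 μL + 13.2 mL = 13420 μL total → factor 13420/220 = 61
Step 4: 220 μL brought to 1250 μL → factor 1250/220 = 5.6818
Step 5: 0.45 mL + 19.6 mL = 20.05 mL total → factor 20.05/0.45 = 44.556
Step 6: 45 μL brought to 2750 μL → factor 2750/45 = 61.111
Step 7: 140 μL + 16 mL = 16140 μL total → factor 16140/140 = 115.29
Dilution factor to solution 3 = 13833; to solution 7 = 2.4672 × 10^10
[solution 3]/[solution 7] = (factor to solution 7)/(factor to solution 3) = 2.4672 × 10^10/13833 = 1.78 × 10^6

1.78 × 10^6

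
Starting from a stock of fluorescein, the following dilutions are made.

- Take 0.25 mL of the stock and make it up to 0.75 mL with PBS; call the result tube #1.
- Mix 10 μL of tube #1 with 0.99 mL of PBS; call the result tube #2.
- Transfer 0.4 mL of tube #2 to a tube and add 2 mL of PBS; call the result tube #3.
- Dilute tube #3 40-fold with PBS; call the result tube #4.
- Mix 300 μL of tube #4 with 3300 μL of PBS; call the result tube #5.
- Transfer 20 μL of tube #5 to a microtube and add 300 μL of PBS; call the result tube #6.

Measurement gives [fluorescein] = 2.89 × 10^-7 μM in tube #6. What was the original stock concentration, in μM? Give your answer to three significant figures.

Step 1: 0.25 mL brought to 0.75 mL → factor 0.75/0.25 = 3
Step 2: 10 μL + 0.99 mL = 1000 μL total → factor 1000/10 = 100
Step 3: 0.4 mL + 2 mL = 2.4 mL total → factor 2.4/0.4 = 6
Step 4: 40-fold → factor 40
Step 5: 300 μL + 3300 μL = 3600 μL total → factor 3600/300 = 12
Step 6: 20 μL + 300 μL = 320 μL total → factor 320/20 = 16
Overall dilution factor = 3 × 100 × 6 × 40 × 12 × 16 = 1.3824 × 10^7
Stock = 2.89 × 10^-7 μM × 1.3824 × 10^7 = 4.00 μM

4.00 μM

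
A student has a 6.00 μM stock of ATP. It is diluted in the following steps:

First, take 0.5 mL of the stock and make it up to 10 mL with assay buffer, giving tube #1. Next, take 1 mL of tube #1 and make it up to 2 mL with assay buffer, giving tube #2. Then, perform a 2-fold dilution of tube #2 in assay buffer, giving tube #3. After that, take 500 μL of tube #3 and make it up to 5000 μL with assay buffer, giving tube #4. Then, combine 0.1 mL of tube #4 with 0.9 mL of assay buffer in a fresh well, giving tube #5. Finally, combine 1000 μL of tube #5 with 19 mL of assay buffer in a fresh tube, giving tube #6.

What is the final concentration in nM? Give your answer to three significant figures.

0.0375 nM

Step 1: 0.5 mL brought to 10 mL → factor 10/0.5 = 20
Step 2: 1 mL brought to 2 mL → factor 2/1 = 2
Step 3: 2-fold → factor 2
Step 4: 500 μL brought to 5000 μL → factor 5000/500 = 10
Step 5: 0.1 mL + 0.9 mL = 1 mL total → factor 1/0.1 = 10
Step 6: 1000 μL + 19 mL = 20000 μL total → factor 20000/1000 = 20
Overall dilution factor = 20 × 2 × 2 × 10 × 10 × 20 = 1.6 × 10^5
Final = 6.00 μM / 1.6 × 10^5 = 3.750 × 10^-5 μM = 0.0375 nM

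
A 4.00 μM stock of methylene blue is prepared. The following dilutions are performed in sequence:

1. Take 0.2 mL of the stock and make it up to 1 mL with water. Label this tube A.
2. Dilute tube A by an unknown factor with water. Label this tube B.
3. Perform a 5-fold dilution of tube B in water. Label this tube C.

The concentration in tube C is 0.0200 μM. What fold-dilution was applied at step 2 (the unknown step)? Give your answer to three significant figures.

8.00-fold

Step 1: 0.2 mL brought to 1 mL → factor 1/0.2 = 5
Step 2: unknown factor x
Step 3: 5-fold → factor 5
Product of known-step factors = 25
Overall factor = 4.00 μM / (0.0200 μM) = 200
x = 200 / 25 = 8.00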